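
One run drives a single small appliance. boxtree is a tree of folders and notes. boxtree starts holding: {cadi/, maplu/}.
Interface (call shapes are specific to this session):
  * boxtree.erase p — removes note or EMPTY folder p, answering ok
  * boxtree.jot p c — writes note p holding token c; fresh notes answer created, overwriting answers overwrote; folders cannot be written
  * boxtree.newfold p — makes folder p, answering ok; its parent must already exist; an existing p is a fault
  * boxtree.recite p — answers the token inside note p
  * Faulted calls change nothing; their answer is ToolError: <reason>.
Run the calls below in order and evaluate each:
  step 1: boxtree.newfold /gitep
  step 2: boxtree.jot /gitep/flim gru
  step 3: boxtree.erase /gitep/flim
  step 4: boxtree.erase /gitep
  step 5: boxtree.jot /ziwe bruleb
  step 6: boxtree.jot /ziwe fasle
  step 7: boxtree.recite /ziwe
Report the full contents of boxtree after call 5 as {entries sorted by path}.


Answer: {cadi/, maplu/, ziwe=bruleb}

Derivation:
Invoking newfold on p→/gitep, → ok.
I call jot on p→/gitep/flim, c→gru, giving created.
Calling erase on p→/gitep/flim, → ok.
Then erase on p→/gitep, giving ok.
Calling jot on p→/ziwe, c→bruleb, and see created.
Invoking jot on p→/ziwe, c→fasle, and observe overwrote.
I use recite on p→/ziwe, yielding fasle.


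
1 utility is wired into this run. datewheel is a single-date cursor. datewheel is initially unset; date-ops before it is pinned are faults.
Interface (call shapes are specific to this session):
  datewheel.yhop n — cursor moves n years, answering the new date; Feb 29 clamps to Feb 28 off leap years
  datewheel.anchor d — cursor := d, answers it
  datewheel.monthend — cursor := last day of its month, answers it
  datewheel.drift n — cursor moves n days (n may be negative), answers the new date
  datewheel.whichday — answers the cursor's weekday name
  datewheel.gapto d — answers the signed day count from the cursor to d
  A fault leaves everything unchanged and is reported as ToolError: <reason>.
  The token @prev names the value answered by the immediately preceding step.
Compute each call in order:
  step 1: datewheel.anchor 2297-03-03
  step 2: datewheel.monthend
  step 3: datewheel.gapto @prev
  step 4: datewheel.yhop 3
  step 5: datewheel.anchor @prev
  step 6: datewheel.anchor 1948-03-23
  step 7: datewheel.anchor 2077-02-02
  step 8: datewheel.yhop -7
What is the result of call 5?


Answer: 2300-03-31

Derivation:
==> anchor(2297-03-03)
<== 2297-03-03
==> monthend()
<== 2297-03-31
==> gapto(@prev)
<== 0
==> yhop(3)
<== 2300-03-31
==> anchor(@prev)
<== 2300-03-31
==> anchor(1948-03-23)
<== 1948-03-23
==> anchor(2077-02-02)
<== 2077-02-02
==> yhop(-7)
<== 2070-02-02


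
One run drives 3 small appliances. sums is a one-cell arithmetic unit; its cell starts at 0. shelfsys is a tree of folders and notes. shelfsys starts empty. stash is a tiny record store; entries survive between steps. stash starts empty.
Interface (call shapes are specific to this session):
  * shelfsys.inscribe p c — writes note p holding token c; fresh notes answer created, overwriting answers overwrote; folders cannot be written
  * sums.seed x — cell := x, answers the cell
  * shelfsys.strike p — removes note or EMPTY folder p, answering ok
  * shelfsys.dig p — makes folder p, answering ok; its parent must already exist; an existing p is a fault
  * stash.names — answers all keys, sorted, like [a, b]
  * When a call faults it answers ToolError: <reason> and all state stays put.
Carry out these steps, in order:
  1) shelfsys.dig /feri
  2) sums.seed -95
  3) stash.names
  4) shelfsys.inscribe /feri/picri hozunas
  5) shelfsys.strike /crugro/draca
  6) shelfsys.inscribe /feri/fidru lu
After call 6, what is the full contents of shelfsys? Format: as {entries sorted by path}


Answer: {feri/, feri/fidru=lu, feri/picri=hozunas}

Derivation:
I invoke dig using p='/feri', yielding ok.
I run seed using x='-95', giving -95.
Now I run names, and observe [].
Next I call inscribe using p='/feri/picri', c='hozunas', yielding created.
Invoking strike using p='/crugro/draca', and observe ToolError: not found.
Now I run inscribe using p='/feri/fidru', c='lu', giving created.


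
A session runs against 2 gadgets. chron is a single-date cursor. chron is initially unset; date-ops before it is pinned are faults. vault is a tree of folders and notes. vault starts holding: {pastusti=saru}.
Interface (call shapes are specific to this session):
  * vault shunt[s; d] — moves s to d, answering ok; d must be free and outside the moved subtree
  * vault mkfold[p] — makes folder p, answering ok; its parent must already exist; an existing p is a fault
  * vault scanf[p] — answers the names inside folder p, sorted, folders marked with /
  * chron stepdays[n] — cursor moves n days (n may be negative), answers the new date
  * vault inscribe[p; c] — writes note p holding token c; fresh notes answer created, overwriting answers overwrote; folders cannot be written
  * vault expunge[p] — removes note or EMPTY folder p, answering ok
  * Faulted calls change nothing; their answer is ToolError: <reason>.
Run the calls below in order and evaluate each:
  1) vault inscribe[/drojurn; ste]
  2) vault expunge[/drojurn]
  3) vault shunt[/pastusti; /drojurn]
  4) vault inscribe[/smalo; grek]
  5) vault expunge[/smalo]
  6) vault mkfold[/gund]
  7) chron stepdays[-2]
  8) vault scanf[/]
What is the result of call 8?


Answer: [drojurn, gund/]

Derivation:
>> vault inscribe(p→/drojurn, c→ste)
<< created
>> vault expunge(p→/drojurn)
<< ok
>> vault shunt(s→/pastusti, d→/drojurn)
<< ok
>> vault inscribe(p→/smalo, c→grek)
<< created
>> vault expunge(p→/smalo)
<< ok
>> vault mkfold(p→/gund)
<< ok
>> chron stepdays(n→-2)
<< ToolError: no date set
>> vault scanf(p→/)
<< [drojurn, gund/]


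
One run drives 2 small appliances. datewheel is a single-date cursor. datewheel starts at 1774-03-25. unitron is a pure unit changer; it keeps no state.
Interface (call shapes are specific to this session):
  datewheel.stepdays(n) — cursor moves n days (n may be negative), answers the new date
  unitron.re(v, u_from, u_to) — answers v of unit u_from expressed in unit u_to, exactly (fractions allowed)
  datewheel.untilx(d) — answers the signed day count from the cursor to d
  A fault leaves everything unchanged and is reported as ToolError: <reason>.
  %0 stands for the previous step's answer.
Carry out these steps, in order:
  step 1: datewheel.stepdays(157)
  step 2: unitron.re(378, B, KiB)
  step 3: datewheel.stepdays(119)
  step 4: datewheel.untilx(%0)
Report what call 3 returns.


Answer: 1774-12-26

Derivation:
// 1. datewheel.stepdays(n='157') -> 1774-08-29
// 2. unitron.re(v='378', u_from='B', u_to='KiB') -> 189/512
// 3. datewheel.stepdays(n='119') -> 1774-12-26
// 4. datewheel.untilx(d='%0') -> 0


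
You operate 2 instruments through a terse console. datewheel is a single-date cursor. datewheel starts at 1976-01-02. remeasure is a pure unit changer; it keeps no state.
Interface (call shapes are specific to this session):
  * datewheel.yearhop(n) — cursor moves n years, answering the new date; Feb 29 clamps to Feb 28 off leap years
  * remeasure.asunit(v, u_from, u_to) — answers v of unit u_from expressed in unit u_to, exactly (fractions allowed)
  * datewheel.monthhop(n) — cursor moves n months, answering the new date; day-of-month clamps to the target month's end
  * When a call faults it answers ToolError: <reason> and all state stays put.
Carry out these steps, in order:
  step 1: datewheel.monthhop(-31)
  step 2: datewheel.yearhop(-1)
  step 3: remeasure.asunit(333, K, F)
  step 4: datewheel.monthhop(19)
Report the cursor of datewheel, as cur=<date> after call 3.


Step: datewheel.monthhop[n=-31]
Result: 1973-06-02
Step: datewheel.yearhop[n=-1]
Result: 1972-06-02
Step: remeasure.asunit[v=333; u_from=K; u_to=F]
Result: 13973/100
Step: datewheel.monthhop[n=19]
Result: 1974-01-02

Answer: cur=1972-06-02


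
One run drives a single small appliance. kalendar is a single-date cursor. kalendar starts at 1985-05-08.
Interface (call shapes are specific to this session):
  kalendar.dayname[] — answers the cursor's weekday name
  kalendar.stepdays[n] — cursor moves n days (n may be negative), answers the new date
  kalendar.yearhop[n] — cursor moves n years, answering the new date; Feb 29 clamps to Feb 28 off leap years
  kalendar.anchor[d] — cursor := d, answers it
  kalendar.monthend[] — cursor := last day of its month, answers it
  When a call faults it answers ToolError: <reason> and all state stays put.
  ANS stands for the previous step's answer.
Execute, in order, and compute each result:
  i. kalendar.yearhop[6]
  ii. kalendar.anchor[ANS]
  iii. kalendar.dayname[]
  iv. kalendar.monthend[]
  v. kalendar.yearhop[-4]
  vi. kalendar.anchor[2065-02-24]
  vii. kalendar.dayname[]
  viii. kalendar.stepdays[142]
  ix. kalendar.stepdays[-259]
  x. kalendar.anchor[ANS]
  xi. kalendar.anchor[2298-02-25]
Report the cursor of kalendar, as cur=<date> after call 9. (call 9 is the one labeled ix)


I invoke kalendar.yearhop on n: 6, and see 1991-05-08.
Now I run kalendar.anchor on d: ANS, and get 1991-05-08.
I use kalendar.dayname, → Wednesday.
I call kalendar.monthend(): 1991-05-31.
I run kalendar.yearhop on n: -4, and get 1987-05-31.
Now I run kalendar.anchor on d: 2065-02-24, giving 2065-02-24.
I use kalendar.dayname, → Tuesday.
I run kalendar.stepdays on n: 142, — result: 2065-07-16.
I invoke kalendar.stepdays on n: -259: 2064-10-30.
Calling kalendar.anchor on d: ANS, and get 2064-10-30.
Using kalendar.anchor on d: 2298-02-25, and see 2298-02-25.

Answer: cur=2064-10-30


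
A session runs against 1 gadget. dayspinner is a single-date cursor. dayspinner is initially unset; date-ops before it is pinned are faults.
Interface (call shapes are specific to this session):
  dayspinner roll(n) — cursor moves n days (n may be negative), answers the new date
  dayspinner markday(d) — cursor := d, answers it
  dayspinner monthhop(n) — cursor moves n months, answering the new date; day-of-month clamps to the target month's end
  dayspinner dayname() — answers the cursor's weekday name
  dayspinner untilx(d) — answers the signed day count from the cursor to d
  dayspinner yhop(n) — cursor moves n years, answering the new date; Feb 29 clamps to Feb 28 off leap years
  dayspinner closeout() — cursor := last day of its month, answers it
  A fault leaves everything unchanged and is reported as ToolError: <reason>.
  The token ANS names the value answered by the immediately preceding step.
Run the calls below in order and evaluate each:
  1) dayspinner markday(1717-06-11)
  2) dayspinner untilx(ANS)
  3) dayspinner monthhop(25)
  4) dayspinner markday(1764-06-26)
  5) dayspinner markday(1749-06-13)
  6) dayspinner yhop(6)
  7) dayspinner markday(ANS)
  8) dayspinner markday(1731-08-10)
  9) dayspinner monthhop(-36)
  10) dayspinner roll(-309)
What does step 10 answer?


Answer: 1727-10-06

Derivation:
Do: dayspinner markday[d: 1717-06-11]
See: 1717-06-11
Do: dayspinner untilx[d: ANS]
See: 0
Do: dayspinner monthhop[n: 25]
See: 1719-07-11
Do: dayspinner markday[d: 1764-06-26]
See: 1764-06-26
Do: dayspinner markday[d: 1749-06-13]
See: 1749-06-13
Do: dayspinner yhop[n: 6]
See: 1755-06-13
Do: dayspinner markday[d: ANS]
See: 1755-06-13
Do: dayspinner markday[d: 1731-08-10]
See: 1731-08-10
Do: dayspinner monthhop[n: -36]
See: 1728-08-10
Do: dayspinner roll[n: -309]
See: 1727-10-06


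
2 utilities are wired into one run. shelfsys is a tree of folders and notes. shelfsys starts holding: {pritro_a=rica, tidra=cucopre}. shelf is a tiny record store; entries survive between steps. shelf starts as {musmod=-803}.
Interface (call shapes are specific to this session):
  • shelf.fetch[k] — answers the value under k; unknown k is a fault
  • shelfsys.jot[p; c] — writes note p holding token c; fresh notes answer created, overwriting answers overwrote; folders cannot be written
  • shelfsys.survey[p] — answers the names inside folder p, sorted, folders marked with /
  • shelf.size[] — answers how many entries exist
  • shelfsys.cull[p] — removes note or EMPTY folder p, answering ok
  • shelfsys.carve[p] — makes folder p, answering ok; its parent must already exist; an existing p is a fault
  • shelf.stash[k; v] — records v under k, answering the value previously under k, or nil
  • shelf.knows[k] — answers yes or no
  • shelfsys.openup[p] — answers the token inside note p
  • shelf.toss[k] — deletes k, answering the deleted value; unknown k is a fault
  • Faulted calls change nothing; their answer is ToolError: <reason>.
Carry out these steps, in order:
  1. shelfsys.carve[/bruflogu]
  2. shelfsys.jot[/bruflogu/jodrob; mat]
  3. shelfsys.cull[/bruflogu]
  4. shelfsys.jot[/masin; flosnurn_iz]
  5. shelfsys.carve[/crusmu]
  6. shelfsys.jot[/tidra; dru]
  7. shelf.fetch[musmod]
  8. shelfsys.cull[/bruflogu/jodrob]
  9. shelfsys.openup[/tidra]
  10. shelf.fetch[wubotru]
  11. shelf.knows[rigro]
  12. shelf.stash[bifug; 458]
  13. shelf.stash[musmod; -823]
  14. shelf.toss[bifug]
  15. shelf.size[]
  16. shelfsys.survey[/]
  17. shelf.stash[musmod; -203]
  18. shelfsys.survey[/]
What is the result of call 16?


Answer: [bruflogu/, crusmu/, masin, pritro_a, tidra]

Derivation:
[in] shelfsys.carve p='/bruflogu'
:: ok
[in] shelfsys.jot p='/bruflogu/jodrob' c='mat'
:: created
[in] shelfsys.cull p='/bruflogu'
:: ToolError: not empty
[in] shelfsys.jot p='/masin' c='flosnurn_iz'
:: created
[in] shelfsys.carve p='/crusmu'
:: ok
[in] shelfsys.jot p='/tidra' c='dru'
:: overwrote
[in] shelf.fetch k='musmod'
:: -803
[in] shelfsys.cull p='/bruflogu/jodrob'
:: ok
[in] shelfsys.openup p='/tidra'
:: dru
[in] shelf.fetch k='wubotru'
:: ToolError: no such key wubotru
[in] shelf.knows k='rigro'
:: no
[in] shelf.stash k='bifug' v='458'
:: nil
[in] shelf.stash k='musmod' v='-823'
:: -803
[in] shelf.toss k='bifug'
:: 458
[in] shelf.size
:: 1
[in] shelfsys.survey p='/'
:: [bruflogu/, crusmu/, masin, pritro_a, tidra]
[in] shelf.stash k='musmod' v='-203'
:: -823
[in] shelfsys.survey p='/'
:: [bruflogu/, crusmu/, masin, pritro_a, tidra]


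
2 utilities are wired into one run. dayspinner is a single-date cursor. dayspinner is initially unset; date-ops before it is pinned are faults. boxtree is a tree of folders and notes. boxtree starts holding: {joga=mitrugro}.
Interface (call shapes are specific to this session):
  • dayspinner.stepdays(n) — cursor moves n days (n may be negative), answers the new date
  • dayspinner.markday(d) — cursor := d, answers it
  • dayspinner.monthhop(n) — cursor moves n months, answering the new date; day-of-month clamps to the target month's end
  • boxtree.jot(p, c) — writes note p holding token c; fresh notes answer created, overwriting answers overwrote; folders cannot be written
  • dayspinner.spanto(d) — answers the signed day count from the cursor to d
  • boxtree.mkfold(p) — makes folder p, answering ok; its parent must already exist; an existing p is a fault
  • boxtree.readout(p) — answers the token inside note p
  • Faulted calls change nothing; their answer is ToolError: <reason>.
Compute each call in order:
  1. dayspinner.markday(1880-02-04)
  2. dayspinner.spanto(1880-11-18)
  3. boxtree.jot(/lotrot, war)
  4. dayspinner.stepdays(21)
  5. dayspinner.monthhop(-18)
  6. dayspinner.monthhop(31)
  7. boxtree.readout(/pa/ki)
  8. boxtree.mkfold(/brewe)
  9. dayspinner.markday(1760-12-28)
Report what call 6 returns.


Answer: 1881-03-25

Derivation:
>>> dayspinner.markday d=1880-02-04
= 1880-02-04
>>> dayspinner.spanto d=1880-11-18
= 288
>>> boxtree.jot p=/lotrot c=war
= created
>>> dayspinner.stepdays n=21
= 1880-02-25
>>> dayspinner.monthhop n=-18
= 1878-08-25
>>> dayspinner.monthhop n=31
= 1881-03-25
>>> boxtree.readout p=/pa/ki
= ToolError: not found
>>> boxtree.mkfold p=/brewe
= ok
>>> dayspinner.markday d=1760-12-28
= 1760-12-28


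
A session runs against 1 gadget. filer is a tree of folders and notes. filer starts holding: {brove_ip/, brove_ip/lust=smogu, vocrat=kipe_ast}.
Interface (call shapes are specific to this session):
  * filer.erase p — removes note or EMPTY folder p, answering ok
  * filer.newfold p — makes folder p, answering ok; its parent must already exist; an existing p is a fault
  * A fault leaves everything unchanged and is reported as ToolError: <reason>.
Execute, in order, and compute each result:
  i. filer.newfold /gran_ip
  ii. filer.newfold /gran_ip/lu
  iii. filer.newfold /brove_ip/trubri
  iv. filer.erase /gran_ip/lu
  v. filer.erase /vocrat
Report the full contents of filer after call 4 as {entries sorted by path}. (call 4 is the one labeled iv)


Answer: {brove_ip/, brove_ip/lust=smogu, brove_ip/trubri/, gran_ip/, vocrat=kipe_ast}

Derivation:
Now I run filer.newfold with p='/gran_ip', which returns ok.
I try filer.newfold with p='/gran_ip/lu', yielding ok.
Then filer.newfold with p='/brove_ip/trubri': ok.
Calling filer.erase with p='/gran_ip/lu', and observe ok.
I use filer.erase with p='/vocrat', and get ok.


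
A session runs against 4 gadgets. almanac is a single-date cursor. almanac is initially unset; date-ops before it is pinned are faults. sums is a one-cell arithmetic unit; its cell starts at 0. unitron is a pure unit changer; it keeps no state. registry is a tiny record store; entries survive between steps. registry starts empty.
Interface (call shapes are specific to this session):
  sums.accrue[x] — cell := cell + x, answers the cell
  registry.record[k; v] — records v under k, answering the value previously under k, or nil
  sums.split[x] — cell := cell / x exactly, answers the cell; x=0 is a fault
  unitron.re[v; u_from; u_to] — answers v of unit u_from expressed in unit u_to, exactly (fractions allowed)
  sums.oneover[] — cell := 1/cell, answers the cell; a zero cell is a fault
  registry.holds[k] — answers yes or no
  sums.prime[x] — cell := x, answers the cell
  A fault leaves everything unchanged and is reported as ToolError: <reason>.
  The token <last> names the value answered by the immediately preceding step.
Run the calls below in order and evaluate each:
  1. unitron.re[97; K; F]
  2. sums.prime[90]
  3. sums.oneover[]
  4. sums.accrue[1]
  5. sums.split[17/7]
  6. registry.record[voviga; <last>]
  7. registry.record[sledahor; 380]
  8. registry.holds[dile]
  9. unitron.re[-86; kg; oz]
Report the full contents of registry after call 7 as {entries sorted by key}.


[in] re v→97 u_from→K u_to→F
:: -28507/100
[in] prime x→90
:: 90
[in] oneover
:: 1/90
[in] accrue x→1
:: 91/90
[in] split x→17/7
:: 637/1530
[in] record k→voviga v→<last>
:: nil
[in] record k→sledahor v→380
:: nil
[in] holds k→dile
:: no
[in] re v→-86 u_from→kg u_to→oz
:: -137600000000/45359237

Answer: {sledahor=380, voviga=637/1530}


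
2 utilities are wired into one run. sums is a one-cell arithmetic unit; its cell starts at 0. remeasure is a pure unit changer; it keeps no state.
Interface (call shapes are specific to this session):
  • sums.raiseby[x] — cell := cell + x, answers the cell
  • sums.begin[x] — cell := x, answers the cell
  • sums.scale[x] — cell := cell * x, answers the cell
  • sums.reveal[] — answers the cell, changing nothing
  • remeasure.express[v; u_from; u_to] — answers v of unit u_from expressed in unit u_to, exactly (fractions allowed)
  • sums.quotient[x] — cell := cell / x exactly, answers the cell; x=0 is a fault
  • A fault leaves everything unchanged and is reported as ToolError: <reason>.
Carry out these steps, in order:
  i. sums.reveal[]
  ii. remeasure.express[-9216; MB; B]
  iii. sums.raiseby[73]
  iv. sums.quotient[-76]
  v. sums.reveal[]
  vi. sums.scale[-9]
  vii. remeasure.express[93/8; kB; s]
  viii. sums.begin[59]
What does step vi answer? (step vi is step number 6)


Answer: 657/76

Derivation:
Invoking reveal, yielding 0.
I use express passing v=-9216, u_from=MB, u_to=B: -9216000000.
I try raiseby passing x=73, which returns 73.
I run quotient passing x=-76, giving -73/76.
Calling reveal, and see -73/76.
Now I run scale passing x=-9, yielding 657/76.
Invoking express passing v=93/8, u_from=kB, u_to=s, → ToolError: incompatible units.
I call begin passing x=59, giving 59.


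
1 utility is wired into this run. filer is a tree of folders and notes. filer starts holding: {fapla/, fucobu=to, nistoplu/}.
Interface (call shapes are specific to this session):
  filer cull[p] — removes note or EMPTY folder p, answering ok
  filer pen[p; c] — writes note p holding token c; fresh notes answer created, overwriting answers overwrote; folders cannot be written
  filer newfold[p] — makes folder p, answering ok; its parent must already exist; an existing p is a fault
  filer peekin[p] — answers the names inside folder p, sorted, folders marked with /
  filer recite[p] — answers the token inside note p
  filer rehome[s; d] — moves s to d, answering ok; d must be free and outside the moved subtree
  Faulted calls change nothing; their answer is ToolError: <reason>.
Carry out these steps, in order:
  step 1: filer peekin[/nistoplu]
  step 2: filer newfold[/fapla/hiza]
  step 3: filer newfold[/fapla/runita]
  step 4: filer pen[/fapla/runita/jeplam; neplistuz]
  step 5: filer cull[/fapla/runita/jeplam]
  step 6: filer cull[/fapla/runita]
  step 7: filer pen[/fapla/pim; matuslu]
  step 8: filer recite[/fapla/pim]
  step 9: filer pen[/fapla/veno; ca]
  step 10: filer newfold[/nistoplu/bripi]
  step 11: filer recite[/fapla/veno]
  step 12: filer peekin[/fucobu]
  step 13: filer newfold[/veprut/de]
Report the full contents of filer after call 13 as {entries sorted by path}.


Answer: {fapla/, fapla/hiza/, fapla/pim=matuslu, fapla/veno=ca, fucobu=to, nistoplu/, nistoplu/bripi/}

Derivation:
~$ filer peekin p→/nistoplu
= []
~$ filer newfold p→/fapla/hiza
= ok
~$ filer newfold p→/fapla/runita
= ok
~$ filer pen p→/fapla/runita/jeplam c→neplistuz
= created
~$ filer cull p→/fapla/runita/jeplam
= ok
~$ filer cull p→/fapla/runita
= ok
~$ filer pen p→/fapla/pim c→matuslu
= created
~$ filer recite p→/fapla/pim
= matuslu
~$ filer pen p→/fapla/veno c→ca
= created
~$ filer newfold p→/nistoplu/bripi
= ok
~$ filer recite p→/fapla/veno
= ca
~$ filer peekin p→/fucobu
= ToolError: not a directory
~$ filer newfold p→/veprut/de
= ToolError: no parent


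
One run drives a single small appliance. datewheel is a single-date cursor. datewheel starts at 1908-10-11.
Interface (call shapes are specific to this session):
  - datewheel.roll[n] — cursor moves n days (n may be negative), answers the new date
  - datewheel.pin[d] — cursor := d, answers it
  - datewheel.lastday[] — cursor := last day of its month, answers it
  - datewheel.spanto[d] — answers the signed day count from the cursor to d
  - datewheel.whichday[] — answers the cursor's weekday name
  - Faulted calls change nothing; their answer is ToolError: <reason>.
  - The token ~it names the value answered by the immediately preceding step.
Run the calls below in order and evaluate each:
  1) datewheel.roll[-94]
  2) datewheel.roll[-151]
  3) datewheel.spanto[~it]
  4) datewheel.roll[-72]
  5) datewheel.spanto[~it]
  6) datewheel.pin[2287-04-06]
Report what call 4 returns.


$ datewheel.roll -94
:: 1908-07-09
$ datewheel.roll -151
:: 1908-02-09
$ datewheel.spanto ~it
:: 0
$ datewheel.roll -72
:: 1907-11-29
$ datewheel.spanto ~it
:: 0
$ datewheel.pin 2287-04-06
:: 2287-04-06

Answer: 1907-11-29


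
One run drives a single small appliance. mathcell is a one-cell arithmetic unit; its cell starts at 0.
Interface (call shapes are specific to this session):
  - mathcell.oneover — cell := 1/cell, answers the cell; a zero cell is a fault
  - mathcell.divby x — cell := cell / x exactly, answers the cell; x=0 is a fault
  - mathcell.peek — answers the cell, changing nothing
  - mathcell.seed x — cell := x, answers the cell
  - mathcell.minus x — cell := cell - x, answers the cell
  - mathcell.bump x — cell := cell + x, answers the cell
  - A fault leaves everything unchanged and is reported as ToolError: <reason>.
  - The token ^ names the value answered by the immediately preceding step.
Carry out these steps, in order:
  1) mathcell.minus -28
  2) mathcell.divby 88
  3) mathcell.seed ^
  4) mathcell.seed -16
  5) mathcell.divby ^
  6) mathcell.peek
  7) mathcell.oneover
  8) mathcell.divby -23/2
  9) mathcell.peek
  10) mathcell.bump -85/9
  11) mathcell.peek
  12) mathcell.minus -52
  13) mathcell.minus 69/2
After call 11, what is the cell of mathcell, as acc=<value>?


Answer: acc=-1973/207

Derivation:
// mathcell.minus(x: -28) => 28
// mathcell.divby(x: 88) => 7/22
// mathcell.seed(x: ^) => 7/22
// mathcell.seed(x: -16) => -16
// mathcell.divby(x: ^) => 1
// mathcell.peek() => 1
// mathcell.oneover() => 1
// mathcell.divby(x: -23/2) => -2/23
// mathcell.peek() => -2/23
// mathcell.bump(x: -85/9) => -1973/207
// mathcell.peek() => -1973/207
// mathcell.minus(x: -52) => 8791/207
// mathcell.minus(x: 69/2) => 3299/414


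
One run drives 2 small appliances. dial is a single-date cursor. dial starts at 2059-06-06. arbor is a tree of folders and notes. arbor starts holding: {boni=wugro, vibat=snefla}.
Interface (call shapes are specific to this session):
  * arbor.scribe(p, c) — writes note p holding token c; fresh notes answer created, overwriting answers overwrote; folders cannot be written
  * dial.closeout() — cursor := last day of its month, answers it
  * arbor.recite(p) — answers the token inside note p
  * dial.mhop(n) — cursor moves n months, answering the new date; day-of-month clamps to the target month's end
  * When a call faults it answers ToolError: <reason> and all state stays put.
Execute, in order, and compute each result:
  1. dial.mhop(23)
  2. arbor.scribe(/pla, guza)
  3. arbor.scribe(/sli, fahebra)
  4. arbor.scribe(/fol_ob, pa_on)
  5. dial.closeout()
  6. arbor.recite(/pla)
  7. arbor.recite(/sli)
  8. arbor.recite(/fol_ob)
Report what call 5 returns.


Answer: 2061-05-31

Derivation:
I invoke mhop on n: 23: 2061-05-06.
I invoke scribe on p: /pla, c: guza, yielding created.
Now I run scribe on p: /sli, c: fahebra, which returns created.
Then scribe on p: /fol_ob, c: pa_on, giving created.
I invoke closeout(), and see 2061-05-31.
Calling recite on p: /pla, → guza.
Using recite on p: /sli, and get fahebra.
I call recite on p: /fol_ob, and get pa_on.


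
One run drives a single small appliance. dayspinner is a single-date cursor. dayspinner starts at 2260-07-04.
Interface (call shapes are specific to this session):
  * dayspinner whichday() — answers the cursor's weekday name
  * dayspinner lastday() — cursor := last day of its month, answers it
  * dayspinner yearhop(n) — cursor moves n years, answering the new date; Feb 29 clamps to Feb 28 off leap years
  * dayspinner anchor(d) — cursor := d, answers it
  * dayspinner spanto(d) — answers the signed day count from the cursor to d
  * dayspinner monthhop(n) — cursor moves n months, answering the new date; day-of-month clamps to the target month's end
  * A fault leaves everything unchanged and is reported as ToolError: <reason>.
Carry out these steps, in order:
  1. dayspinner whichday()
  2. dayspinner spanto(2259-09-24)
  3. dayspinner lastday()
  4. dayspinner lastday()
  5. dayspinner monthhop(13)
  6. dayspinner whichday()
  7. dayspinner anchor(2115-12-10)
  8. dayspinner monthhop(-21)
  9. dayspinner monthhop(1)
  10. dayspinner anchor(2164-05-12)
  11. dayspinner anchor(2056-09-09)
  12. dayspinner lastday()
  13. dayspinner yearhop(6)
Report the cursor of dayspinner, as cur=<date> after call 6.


Answer: cur=2261-08-31

Derivation:
Do: dayspinner whichday[]
See: Wednesday
Do: dayspinner spanto[d='2259-09-24']
See: -284
Do: dayspinner lastday[]
See: 2260-07-31
Do: dayspinner lastday[]
See: 2260-07-31
Do: dayspinner monthhop[n='13']
See: 2261-08-31
Do: dayspinner whichday[]
See: Saturday
Do: dayspinner anchor[d='2115-12-10']
See: 2115-12-10
Do: dayspinner monthhop[n='-21']
See: 2114-03-10
Do: dayspinner monthhop[n='1']
See: 2114-04-10
Do: dayspinner anchor[d='2164-05-12']
See: 2164-05-12
Do: dayspinner anchor[d='2056-09-09']
See: 2056-09-09
Do: dayspinner lastday[]
See: 2056-09-30
Do: dayspinner yearhop[n='6']
See: 2062-09-30


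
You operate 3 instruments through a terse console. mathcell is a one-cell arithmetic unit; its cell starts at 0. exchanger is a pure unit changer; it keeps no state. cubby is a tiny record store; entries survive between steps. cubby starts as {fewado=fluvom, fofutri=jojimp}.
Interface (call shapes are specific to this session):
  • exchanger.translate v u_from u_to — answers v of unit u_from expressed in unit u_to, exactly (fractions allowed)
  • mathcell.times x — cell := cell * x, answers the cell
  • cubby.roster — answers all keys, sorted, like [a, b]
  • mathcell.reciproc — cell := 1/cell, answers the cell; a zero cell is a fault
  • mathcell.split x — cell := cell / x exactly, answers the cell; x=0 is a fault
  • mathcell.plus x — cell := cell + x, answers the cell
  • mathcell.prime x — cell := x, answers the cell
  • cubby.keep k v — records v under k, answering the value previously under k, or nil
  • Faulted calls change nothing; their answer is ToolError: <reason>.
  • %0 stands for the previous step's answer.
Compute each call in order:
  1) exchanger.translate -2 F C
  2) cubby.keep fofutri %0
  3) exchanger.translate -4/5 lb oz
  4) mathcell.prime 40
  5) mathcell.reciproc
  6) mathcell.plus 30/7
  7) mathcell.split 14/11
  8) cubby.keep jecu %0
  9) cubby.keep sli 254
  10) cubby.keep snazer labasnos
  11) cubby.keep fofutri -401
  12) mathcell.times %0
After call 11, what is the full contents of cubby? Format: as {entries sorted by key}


>>> exchanger.translate v: -2 u_from: F u_to: C
[out] -170/9
>>> cubby.keep k: fofutri v: %0
[out] jojimp
>>> exchanger.translate v: -4/5 u_from: lb u_to: oz
[out] -64/5
>>> mathcell.prime x: 40
[out] 40
>>> mathcell.reciproc
[out] 1/40
>>> mathcell.plus x: 30/7
[out] 1207/280
>>> mathcell.split x: 14/11
[out] 13277/3920
>>> cubby.keep k: jecu v: %0
[out] nil
>>> cubby.keep k: sli v: 254
[out] nil
>>> cubby.keep k: snazer v: labasnos
[out] nil
>>> cubby.keep k: fofutri v: -401
[out] -170/9
>>> mathcell.times x: %0
[out] -225709/3528

Answer: {fewado=fluvom, fofutri=-401, jecu=13277/3920, sli=254, snazer=labasnos}


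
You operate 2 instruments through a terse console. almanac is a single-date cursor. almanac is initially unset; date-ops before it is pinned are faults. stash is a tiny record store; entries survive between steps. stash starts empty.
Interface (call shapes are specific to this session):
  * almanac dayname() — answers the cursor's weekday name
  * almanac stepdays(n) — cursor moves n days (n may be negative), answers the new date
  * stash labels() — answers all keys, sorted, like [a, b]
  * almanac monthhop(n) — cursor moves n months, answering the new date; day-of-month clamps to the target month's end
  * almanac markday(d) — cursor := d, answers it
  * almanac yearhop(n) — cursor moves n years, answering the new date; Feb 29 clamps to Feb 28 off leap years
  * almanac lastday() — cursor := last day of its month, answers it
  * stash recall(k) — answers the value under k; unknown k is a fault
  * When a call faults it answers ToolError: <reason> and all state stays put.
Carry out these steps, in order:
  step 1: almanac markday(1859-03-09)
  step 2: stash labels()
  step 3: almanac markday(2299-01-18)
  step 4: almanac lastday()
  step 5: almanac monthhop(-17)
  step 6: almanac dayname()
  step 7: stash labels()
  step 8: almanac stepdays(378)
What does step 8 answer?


Answer: 2298-09-13

Derivation:
~$ almanac markday d=1859-03-09
[out] 1859-03-09
~$ stash labels
[out] []
~$ almanac markday d=2299-01-18
[out] 2299-01-18
~$ almanac lastday
[out] 2299-01-31
~$ almanac monthhop n=-17
[out] 2297-08-31
~$ almanac dayname
[out] Tuesday
~$ stash labels
[out] []
~$ almanac stepdays n=378
[out] 2298-09-13


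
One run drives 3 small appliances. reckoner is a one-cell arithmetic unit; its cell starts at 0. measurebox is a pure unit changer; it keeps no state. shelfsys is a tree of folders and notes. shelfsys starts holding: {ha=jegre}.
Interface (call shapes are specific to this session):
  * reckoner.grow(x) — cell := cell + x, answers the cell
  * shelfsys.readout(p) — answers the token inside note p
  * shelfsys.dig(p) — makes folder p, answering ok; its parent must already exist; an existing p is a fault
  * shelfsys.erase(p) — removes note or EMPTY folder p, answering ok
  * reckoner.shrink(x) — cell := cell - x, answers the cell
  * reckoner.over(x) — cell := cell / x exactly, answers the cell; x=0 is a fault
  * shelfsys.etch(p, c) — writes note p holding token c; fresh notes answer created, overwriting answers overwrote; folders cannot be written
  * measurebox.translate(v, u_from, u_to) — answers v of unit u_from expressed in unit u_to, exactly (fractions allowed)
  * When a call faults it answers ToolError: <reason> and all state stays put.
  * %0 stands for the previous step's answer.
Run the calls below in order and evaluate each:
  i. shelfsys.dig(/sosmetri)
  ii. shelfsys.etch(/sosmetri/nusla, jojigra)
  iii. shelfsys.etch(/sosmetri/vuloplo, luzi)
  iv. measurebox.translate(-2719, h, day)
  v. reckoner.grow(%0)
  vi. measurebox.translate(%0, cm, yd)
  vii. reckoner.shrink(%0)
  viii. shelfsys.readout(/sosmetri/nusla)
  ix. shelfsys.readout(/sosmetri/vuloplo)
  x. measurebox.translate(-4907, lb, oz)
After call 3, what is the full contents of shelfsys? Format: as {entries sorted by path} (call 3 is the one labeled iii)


;; 1. dig(p: /sosmetri) ~> ok
;; 2. etch(p: /sosmetri/nusla, c: jojigra) ~> created
;; 3. etch(p: /sosmetri/vuloplo, c: luzi) ~> created
;; 4. translate(v: -2719, u_from: h, u_to: day) ~> -2719/24
;; 5. grow(x: %0) ~> -2719/24
;; 6. translate(v: %0, u_from: cm, u_to: yd) ~> -67975/54864
;; 7. shrink(x: %0) ~> -6147659/54864
;; 8. readout(p: /sosmetri/nusla) ~> jojigra
;; 9. readout(p: /sosmetri/vuloplo) ~> luzi
;; 10. translate(v: -4907, u_from: lb, u_to: oz) ~> -78512

Answer: {ha=jegre, sosmetri/, sosmetri/nusla=jojigra, sosmetri/vuloplo=luzi}


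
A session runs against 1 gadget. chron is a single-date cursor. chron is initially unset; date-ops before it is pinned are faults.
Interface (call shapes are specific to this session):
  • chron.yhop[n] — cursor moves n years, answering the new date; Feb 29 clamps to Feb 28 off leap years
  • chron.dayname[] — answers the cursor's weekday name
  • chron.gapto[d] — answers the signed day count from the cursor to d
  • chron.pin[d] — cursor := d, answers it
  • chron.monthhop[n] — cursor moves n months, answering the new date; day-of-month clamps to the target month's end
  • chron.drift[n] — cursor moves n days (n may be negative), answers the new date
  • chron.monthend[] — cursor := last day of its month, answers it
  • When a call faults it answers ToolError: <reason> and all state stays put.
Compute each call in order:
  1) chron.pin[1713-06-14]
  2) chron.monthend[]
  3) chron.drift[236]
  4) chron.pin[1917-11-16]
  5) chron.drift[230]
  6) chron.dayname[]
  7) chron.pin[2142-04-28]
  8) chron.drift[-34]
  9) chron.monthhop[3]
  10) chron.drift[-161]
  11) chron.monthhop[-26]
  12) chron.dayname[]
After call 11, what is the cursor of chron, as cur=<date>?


Answer: cur=2139-11-15

Derivation:
$ chron.pin 1713-06-14
  1713-06-14
$ chron.monthend
  1713-06-30
$ chron.drift 236
  1714-02-21
$ chron.pin 1917-11-16
  1917-11-16
$ chron.drift 230
  1918-07-04
$ chron.dayname
  Thursday
$ chron.pin 2142-04-28
  2142-04-28
$ chron.drift -34
  2142-03-25
$ chron.monthhop 3
  2142-06-25
$ chron.drift -161
  2142-01-15
$ chron.monthhop -26
  2139-11-15
$ chron.dayname
  Sunday


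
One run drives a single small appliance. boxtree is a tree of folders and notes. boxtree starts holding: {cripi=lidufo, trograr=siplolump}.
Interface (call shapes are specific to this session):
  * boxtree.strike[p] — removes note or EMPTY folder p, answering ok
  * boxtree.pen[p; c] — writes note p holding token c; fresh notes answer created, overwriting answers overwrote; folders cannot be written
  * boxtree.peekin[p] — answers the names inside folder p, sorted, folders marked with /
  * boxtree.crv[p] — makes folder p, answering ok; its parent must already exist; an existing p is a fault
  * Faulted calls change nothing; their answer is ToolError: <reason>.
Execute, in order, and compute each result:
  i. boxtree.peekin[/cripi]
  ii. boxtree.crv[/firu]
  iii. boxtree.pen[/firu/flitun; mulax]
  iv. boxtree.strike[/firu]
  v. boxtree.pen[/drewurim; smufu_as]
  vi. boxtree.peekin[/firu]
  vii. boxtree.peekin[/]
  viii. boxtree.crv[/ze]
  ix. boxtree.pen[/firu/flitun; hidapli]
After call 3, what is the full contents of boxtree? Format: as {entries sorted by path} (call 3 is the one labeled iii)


Act: boxtree.peekin[p='/cripi']
Obs: ToolError: not a directory
Act: boxtree.crv[p='/firu']
Obs: ok
Act: boxtree.pen[p='/firu/flitun'; c='mulax']
Obs: created
Act: boxtree.strike[p='/firu']
Obs: ToolError: not empty
Act: boxtree.pen[p='/drewurim'; c='smufu_as']
Obs: created
Act: boxtree.peekin[p='/firu']
Obs: [flitun]
Act: boxtree.peekin[p='/']
Obs: [cripi, drewurim, firu/, trograr]
Act: boxtree.crv[p='/ze']
Obs: ok
Act: boxtree.pen[p='/firu/flitun'; c='hidapli']
Obs: overwrote

Answer: {cripi=lidufo, firu/, firu/flitun=mulax, trograr=siplolump}


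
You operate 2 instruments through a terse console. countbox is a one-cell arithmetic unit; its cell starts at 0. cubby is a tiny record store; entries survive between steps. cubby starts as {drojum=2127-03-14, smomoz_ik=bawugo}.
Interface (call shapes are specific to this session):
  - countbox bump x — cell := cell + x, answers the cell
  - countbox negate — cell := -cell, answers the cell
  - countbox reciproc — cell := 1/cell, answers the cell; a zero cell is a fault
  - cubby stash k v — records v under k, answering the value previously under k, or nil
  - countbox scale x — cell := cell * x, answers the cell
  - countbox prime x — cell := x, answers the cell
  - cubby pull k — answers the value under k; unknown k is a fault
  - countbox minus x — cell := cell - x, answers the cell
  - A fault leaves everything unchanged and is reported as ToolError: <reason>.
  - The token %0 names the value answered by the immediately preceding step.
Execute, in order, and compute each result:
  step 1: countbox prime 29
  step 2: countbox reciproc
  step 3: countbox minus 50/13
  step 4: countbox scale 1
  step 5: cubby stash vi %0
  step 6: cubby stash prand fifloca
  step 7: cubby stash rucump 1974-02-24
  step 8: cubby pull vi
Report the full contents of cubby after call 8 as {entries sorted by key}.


Answer: {drojum=2127-03-14, prand=fifloca, rucump=1974-02-24, smomoz_ik=bawugo, vi=-1437/377}

Derivation:
Step: countbox prime[x: 29]
Result: 29
Step: countbox reciproc[]
Result: 1/29
Step: countbox minus[x: 50/13]
Result: -1437/377
Step: countbox scale[x: 1]
Result: -1437/377
Step: cubby stash[k: vi; v: %0]
Result: nil
Step: cubby stash[k: prand; v: fifloca]
Result: nil
Step: cubby stash[k: rucump; v: 1974-02-24]
Result: nil
Step: cubby pull[k: vi]
Result: -1437/377


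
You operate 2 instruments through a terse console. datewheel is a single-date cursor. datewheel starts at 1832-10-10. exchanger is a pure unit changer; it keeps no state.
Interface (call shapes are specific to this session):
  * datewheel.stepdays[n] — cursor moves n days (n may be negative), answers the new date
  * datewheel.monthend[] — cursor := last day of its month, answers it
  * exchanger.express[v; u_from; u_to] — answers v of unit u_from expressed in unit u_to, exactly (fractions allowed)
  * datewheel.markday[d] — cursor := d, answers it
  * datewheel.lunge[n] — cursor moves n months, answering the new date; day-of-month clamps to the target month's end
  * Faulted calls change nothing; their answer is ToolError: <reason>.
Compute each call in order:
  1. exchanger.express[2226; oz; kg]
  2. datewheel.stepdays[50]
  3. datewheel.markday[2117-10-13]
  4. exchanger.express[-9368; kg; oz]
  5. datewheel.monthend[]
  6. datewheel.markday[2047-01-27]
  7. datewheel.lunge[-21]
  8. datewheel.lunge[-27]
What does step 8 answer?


>>> exchanger.express v→2226 u_from→oz u_to→kg
[out] 50484830781/800000000
>>> datewheel.stepdays n→50
[out] 1832-11-29
>>> datewheel.markday d→2117-10-13
[out] 2117-10-13
>>> exchanger.express v→-9368 u_from→kg u_to→oz
[out] -14988800000000/45359237
>>> datewheel.monthend
[out] 2117-10-31
>>> datewheel.markday d→2047-01-27
[out] 2047-01-27
>>> datewheel.lunge n→-21
[out] 2045-04-27
>>> datewheel.lunge n→-27
[out] 2043-01-27

Answer: 2043-01-27
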